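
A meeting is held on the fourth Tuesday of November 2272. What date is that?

November 1, 2272 is a Friday.
The first Tuesday is therefore November 5 (4 days later).
The fourth Tuesday is 5 + 3×7 = November 26.

November 26, 2272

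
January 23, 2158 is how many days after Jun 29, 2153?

Jun 29, 2153 → Jun 29, 2154: 365 days.
Jun 29, 2154 → Jun 29, 2155: 365 days.
Jun 29, 2155 → Jun 29, 2156: 366 days (Feb 29, 2156 is in that span).
Jun 29, 2156 → Jun 29, 2157: 365 days.
Jun 29, 2157 → Jul 29, 2157: 30 days (June has 30).
Jul 29, 2157 → Aug 29, 2157: 31 days (July has 31).
Aug 29, 2157 → Sep 29, 2157: 31 days (August has 31).
Sep 29, 2157 → Oct 29, 2157: 30 days (September has 30).
Oct 29, 2157 → Nov 29, 2157: 31 days (October has 31).
Nov 29, 2157 → Dec 29, 2157: 30 days (November has 30).
Dec 29, 2157 → Jan 23, 2158: 25 days.
Total: 1669 days.

1669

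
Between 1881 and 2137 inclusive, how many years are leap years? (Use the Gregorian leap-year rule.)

62

Multiples of 4 in [1881,2137]: 64.
Of those, multiples of 100: 3 (not leap unless ÷400).
Multiples of 400: 1.
Leap years = 64 − 3 + 1 = 62.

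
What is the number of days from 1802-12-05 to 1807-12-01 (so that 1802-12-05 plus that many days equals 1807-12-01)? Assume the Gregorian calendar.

Dec 5, 1802 → Dec 5, 1803: 365 days.
Dec 5, 1803 → Dec 5, 1804: 366 days (Feb 29, 1804 is in that span).
Dec 5, 1804 → Dec 5, 1805: 365 days.
Dec 5, 1805 → Dec 5, 1806: 365 days.
Dec 5, 1806 → Jan 5, 1807: 31 days (December has 31).
Jan 5, 1807 → Feb 5, 1807: 31 days (January has 31).
Feb 5, 1807 → Mar 5, 1807: 28 days (February has 28).
Mar 5, 1807 → Apr 5, 1807: 31 days (March has 31).
Apr 5, 1807 → May 5, 1807: 30 days (April has 30).
May 5, 1807 → Jun 5, 1807: 31 days (May has 31).
Jun 5, 1807 → Jul 5, 1807: 30 days (June has 30).
Jul 5, 1807 → Aug 5, 1807: 31 days (July has 31).
Aug 5, 1807 → Sep 5, 1807: 31 days (August has 31).
Sep 5, 1807 → Oct 5, 1807: 30 days (September has 30).
Oct 5, 1807 → Nov 5, 1807: 31 days (October has 31).
Nov 5, 1807 → Dec 1, 1807: 26 days.
Total: 1822 days.

1822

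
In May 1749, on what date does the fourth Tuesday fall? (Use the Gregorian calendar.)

May 1, 1749 is a Thursday.
The first Tuesday is therefore May 6 (5 days later).
The fourth Tuesday is 6 + 3×7 = May 27.

May 27, 1749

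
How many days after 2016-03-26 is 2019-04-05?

Mar 26, 2016 → Mar 26, 2017: 365 days.
Mar 26, 2017 → Mar 26, 2018: 365 days.
Mar 26, 2018 → Apr 26, 2018: 31 days (March has 31).
Apr 26, 2018 → May 26, 2018: 30 days (April has 30).
May 26, 2018 → Jun 26, 2018: 31 days (May has 31).
Jun 26, 2018 → Jul 26, 2018: 30 days (June has 30).
Jul 26, 2018 → Aug 26, 2018: 31 days (July has 31).
Aug 26, 2018 → Sep 26, 2018: 31 days (August has 31).
Sep 26, 2018 → Oct 26, 2018: 30 days (September has 30).
Oct 26, 2018 → Nov 26, 2018: 31 days (October has 31).
Nov 26, 2018 → Dec 26, 2018: 30 days (November has 30).
Dec 26, 2018 → Jan 26, 2019: 31 days (December has 31).
Jan 26, 2019 → Feb 26, 2019: 31 days (January has 31).
Feb 26, 2019 → Mar 26, 2019: 28 days (February has 28).
Mar 26, 2019 → Apr 5, 2019: 10 days.
Total: 1105 days.

1105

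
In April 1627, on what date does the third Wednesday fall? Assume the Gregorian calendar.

April 1, 1627 is a Thursday.
The first Wednesday is therefore April 7 (6 days later).
The third Wednesday is 7 + 2×7 = April 21.

April 21, 1627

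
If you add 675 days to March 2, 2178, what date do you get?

January 6, 2180

+365 (one year) → Mar 2, 2179 (310 left).
Mar has 31 days: +30 → Apr 1, 2179 (280 left).
Apr has 30 days: +30 → May 1, 2179 (250 left).
May has 31 days: +31 → Jun 1, 2179 (219 left).
Jun has 30 days: +30 → Jul 1, 2179 (189 left).
Jul has 31 days: +31 → Aug 1, 2179 (158 left).
Aug has 31 days: +31 → Sep 1, 2179 (127 left).
Sep has 30 days: +30 → Oct 1, 2179 (97 left).
Oct has 31 days: +31 → Nov 1, 2179 (66 left).
Nov has 30 days: +30 → Dec 1, 2179 (36 left).
Dec has 31 days: +31 → Jan 1, 2180 (5 left).
+5 → Jan 6, 2180.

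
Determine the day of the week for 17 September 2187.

Doomsday rule: the anchor day for the 2100s is Sunday. For year 87: 87÷12 = 7 r 3, and 3÷4 = 0, so 7+3+0 = 10.
Sunday + 10 ≡ Wednesday — that's 2187's doomsday.
In September the doomsday date is Sep 5.
Sep 17 is 12 days after Sep 5; 12 mod 7 = 5, so Wednesday + 5 = Monday.

Monday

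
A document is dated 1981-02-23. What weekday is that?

January 1, 1981 is a Thursday.
Jan 1, 1981 → Feb 1, 1981: 31 days (January has 31).
Feb 1, 1981 → Feb 23, 1981: 22 days.
Total: 53 days.
53 mod 7 = 4, so Thursday + 4 = Monday.

Monday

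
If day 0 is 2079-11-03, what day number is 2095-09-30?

Nov 3, 2079 → Nov 3, 2080: 366 days (Feb 29, 2080 is in that span).
Nov 3, 2080 → Nov 3, 2081: 365 days.
Nov 3, 2081 → Nov 3, 2082: 365 days.
Nov 3, 2082 → Nov 3, 2083: 365 days.
Nov 3, 2083 → Nov 3, 2084: 366 days (Feb 29, 2084 is in that span).
Nov 3, 2084 → Nov 3, 2085: 365 days.
Nov 3, 2085 → Nov 3, 2086: 365 days.
Nov 3, 2086 → Nov 3, 2087: 365 days.
Nov 3, 2087 → Nov 3, 2088: 366 days (Feb 29, 2088 is in that span).
Nov 3, 2088 → Nov 3, 2089: 365 days.
Nov 3, 2089 → Nov 3, 2090: 365 days.
Nov 3, 2090 → Nov 3, 2091: 365 days.
Nov 3, 2091 → Nov 3, 2092: 366 days (Feb 29, 2092 is in that span).
Nov 3, 2092 → Nov 3, 2093: 365 days.
Nov 3, 2093 → Nov 3, 2094: 365 days.
Nov 3, 2094 → Dec 3, 2094: 30 days (November has 30).
Dec 3, 2094 → Jan 3, 2095: 31 days (December has 31).
Jan 3, 2095 → Feb 3, 2095: 31 days (January has 31).
Feb 3, 2095 → Mar 3, 2095: 28 days (February has 28).
Mar 3, 2095 → Apr 3, 2095: 31 days (March has 31).
Apr 3, 2095 → May 3, 2095: 30 days (April has 30).
May 3, 2095 → Jun 3, 2095: 31 days (May has 31).
Jun 3, 2095 → Jul 3, 2095: 30 days (June has 30).
Jul 3, 2095 → Aug 3, 2095: 31 days (July has 31).
Aug 3, 2095 → Sep 3, 2095: 31 days (August has 31).
Sep 3, 2095 → Sep 30, 2095: 27 days.
Total: 5810 days.

5810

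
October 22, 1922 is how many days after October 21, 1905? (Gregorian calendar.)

6210

Oct 21, 1905 → Oct 21, 1906: 365 days.
Oct 21, 1906 → Oct 21, 1907: 365 days.
Oct 21, 1907 → Oct 21, 1908: 366 days (Feb 29, 1908 is in that span).
Oct 21, 1908 → Oct 21, 1909: 365 days.
Oct 21, 1909 → Oct 21, 1910: 365 days.
Oct 21, 1910 → Oct 21, 1911: 365 days.
Oct 21, 1911 → Oct 21, 1912: 366 days (Feb 29, 1912 is in that span).
Oct 21, 1912 → Oct 21, 1913: 365 days.
Oct 21, 1913 → Oct 21, 1914: 365 days.
Oct 21, 1914 → Oct 21, 1915: 365 days.
Oct 21, 1915 → Oct 21, 1916: 366 days (Feb 29, 1916 is in that span).
Oct 21, 1916 → Oct 21, 1917: 365 days.
Oct 21, 1917 → Oct 21, 1918: 365 days.
Oct 21, 1918 → Oct 21, 1919: 365 days.
Oct 21, 1919 → Oct 21, 1920: 366 days (Feb 29, 1920 is in that span).
Oct 21, 1920 → Oct 21, 1921: 365 days.
Oct 21, 1921 → Nov 21, 1921: 31 days (October has 31).
Nov 21, 1921 → Dec 21, 1921: 30 days (November has 30).
Dec 21, 1921 → Jan 21, 1922: 31 days (December has 31).
Jan 21, 1922 → Feb 21, 1922: 31 days (January has 31).
Feb 21, 1922 → Mar 21, 1922: 28 days (February has 28).
Mar 21, 1922 → Apr 21, 1922: 31 days (March has 31).
Apr 21, 1922 → May 21, 1922: 30 days (April has 30).
May 21, 1922 → Jun 21, 1922: 31 days (May has 31).
Jun 21, 1922 → Jul 21, 1922: 30 days (June has 30).
Jul 21, 1922 → Aug 21, 1922: 31 days (July has 31).
Aug 21, 1922 → Sep 21, 1922: 31 days (August has 31).
Sep 21, 1922 → Oct 21, 1922: 30 days (September has 30).
Oct 21, 1922 → Oct 22, 1922: 1 days.
Total: 6210 days.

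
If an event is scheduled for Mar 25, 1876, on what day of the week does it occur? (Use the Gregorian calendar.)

Saturday

Doomsday rule: the anchor day for the 1800s is Friday. For year 76: 76÷12 = 6 r 4, and 4÷4 = 1, so 6+4+1 = 11.
Friday + 11 ≡ Tuesday — that's 1876's doomsday.
In March the doomsday date is Mar 14.
Mar 25 is 11 days after Mar 14; 11 mod 7 = 4, so Tuesday + 4 = Saturday.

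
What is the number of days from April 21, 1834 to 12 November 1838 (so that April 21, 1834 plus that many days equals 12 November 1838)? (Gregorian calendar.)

Apr 21, 1834 → Apr 21, 1835: 365 days.
Apr 21, 1835 → Apr 21, 1836: 366 days (Feb 29, 1836 is in that span).
Apr 21, 1836 → Apr 21, 1837: 365 days.
Apr 21, 1837 → Apr 21, 1838: 365 days.
Apr 21, 1838 → May 21, 1838: 30 days (April has 30).
May 21, 1838 → Jun 21, 1838: 31 days (May has 31).
Jun 21, 1838 → Jul 21, 1838: 30 days (June has 30).
Jul 21, 1838 → Aug 21, 1838: 31 days (July has 31).
Aug 21, 1838 → Sep 21, 1838: 31 days (August has 31).
Sep 21, 1838 → Oct 21, 1838: 30 days (September has 30).
Oct 21, 1838 → Nov 12, 1838: 22 days.
Total: 1666 days.

1666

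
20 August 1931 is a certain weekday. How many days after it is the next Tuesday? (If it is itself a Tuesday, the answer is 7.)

5

Aug 20, 1931 is a Thursday.
From Thursday to the next Tuesday is 5 days.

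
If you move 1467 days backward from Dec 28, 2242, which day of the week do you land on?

Saturday

First find the weekday of Dec 28, 2242. Doomsday rule: the anchor day for the 2200s is Friday. For year 42: 42÷12 = 3 r 6, and 6÷4 = 1, so 3+6+1 = 10.
Friday + 10 ≡ Monday — that's 2242's doomsday.
In December the doomsday date is Dec 12.
Dec 28 is 16 days after Dec 12; 16 mod 7 = 2, so Monday + 2 = Wednesday.
1467 mod 7 = 4, so 1467 days before a Wednesday is Wednesday − 4 = Saturday.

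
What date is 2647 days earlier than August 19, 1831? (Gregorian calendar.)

May 20, 1824

−365 (one year) → Aug 19, 1830 (2282 left).
−365 (one year) → Aug 19, 1829 (1917 left).
−365 (one year) → Aug 19, 1828 (1552 left).
−366 (one year; includes Feb 29, 1828) → Aug 19, 1827 (1186 left).
−365 (one year) → Aug 19, 1826 (821 left).
−365 (one year) → Aug 19, 1825 (456 left).
−365 (one year) → Aug 19, 1824 (91 left).
−19 → Jul 31, 1824 (end of Jul, 31 days; 72 left).
−31 → Jun 30, 1824 (end of Jun, 30 days; 41 left).
−30 → May 31, 1824 (end of May, 31 days; 11 left).
−11 → May 20, 1824.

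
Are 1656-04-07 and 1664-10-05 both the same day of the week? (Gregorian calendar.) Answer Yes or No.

From Apr 7, 1656 to Oct 5, 1664 is 3103 days.
3103 mod 7 = 2, so they are different weekdays.
(Apr 7, 1656 is a Friday; Oct 5, 1664 is a Sunday.)

No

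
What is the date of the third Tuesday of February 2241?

February 1, 2241 is a Monday.
The first Tuesday is therefore February 2 (1 days later).
The third Tuesday is 2 + 2×7 = February 16.

February 16, 2241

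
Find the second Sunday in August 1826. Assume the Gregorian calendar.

August 1, 1826 is a Tuesday.
The first Sunday is therefore August 6 (5 days later).
The second Sunday is 6 + 1×7 = August 13.

August 13, 1826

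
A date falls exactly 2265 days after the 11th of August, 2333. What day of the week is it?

Tuesday

Aug 11, 2333 is a Friday.
2265 mod 7 = 4, so 2265 days after a Friday is Friday + 4 = Tuesday.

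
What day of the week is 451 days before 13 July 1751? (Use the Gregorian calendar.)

Jul 13, 1751 is a Tuesday.
451 mod 7 = 3, so 451 days before a Tuesday is Tuesday − 3 = Saturday.

Saturday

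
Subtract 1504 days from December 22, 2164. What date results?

−366 (one year; includes Feb 29, 2164) → Dec 22, 2163 (1138 left).
−365 (one year) → Dec 22, 2162 (773 left).
−365 (one year) → Dec 22, 2161 (408 left).
−365 (one year) → Dec 22, 2160 (43 left).
−22 → Nov 30, 2160 (end of Nov, 30 days; 21 left).
−21 → Nov 9, 2160.

November 9, 2160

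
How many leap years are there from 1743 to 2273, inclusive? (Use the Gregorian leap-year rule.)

129

Multiples of 4 in [1743,2273]: 133.
Of those, multiples of 100: 5 (not leap unless ÷400).
Multiples of 400: 1.
Leap years = 133 − 5 + 1 = 129.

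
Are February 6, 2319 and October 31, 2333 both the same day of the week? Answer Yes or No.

No

From Feb 6, 2319 to Oct 31, 2333 is 5381 days.
5381 mod 7 = 5, so they are different weekdays.
(Feb 6, 2319 is a Thursday; Oct 31, 2333 is a Tuesday.)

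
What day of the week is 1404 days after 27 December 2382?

Friday

First find the weekday of Dec 27, 2382. Doomsday rule: the anchor day for the 2300s is Wednesday. For year 82: 82÷12 = 6 r 10, and 10÷4 = 2, so 6+10+2 = 18.
Wednesday + 18 ≡ Sunday — that's 2382's doomsday.
In December the doomsday date is Dec 12.
Dec 27 is 15 days after Dec 12; 15 mod 7 = 1, so Sunday + 1 = Monday.
1404 mod 7 = 4, so 1404 days after a Monday is Monday + 4 = Friday.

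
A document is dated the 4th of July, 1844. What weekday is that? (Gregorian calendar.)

Thursday

Doomsday rule: the anchor day for the 1800s is Friday. For year 44: 44÷12 = 3 r 8, and 8÷4 = 2, so 3+8+2 = 13.
Friday + 13 ≡ Thursday — that's 1844's doomsday.
In July the doomsday date is Jul 11.
Jul 4 is 7 days before Jul 11; 7 mod 7 = 0, so Thursday − 0 = Thursday.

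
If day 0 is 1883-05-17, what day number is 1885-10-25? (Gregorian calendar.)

892

May 17, 1883 → May 17, 1884: 366 days (Feb 29, 1884 is in that span).
May 17, 1884 → May 17, 1885: 365 days.
May 17, 1885 → Jun 17, 1885: 31 days (May has 31).
Jun 17, 1885 → Jul 17, 1885: 30 days (June has 30).
Jul 17, 1885 → Aug 17, 1885: 31 days (July has 31).
Aug 17, 1885 → Sep 17, 1885: 31 days (August has 31).
Sep 17, 1885 → Oct 17, 1885: 30 days (September has 30).
Oct 17, 1885 → Oct 25, 1885: 8 days.
Total: 892 days.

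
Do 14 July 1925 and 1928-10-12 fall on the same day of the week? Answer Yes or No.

No

From Jul 14, 1925 to Oct 12, 1928 is 1186 days.
1186 mod 7 = 3, so they are different weekdays.
(Jul 14, 1925 is a Tuesday; Oct 12, 1928 is a Friday.)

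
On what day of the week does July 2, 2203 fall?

Saturday

Doomsday rule: the anchor day for the 2200s is Friday. For year 03: 3÷12 = 0 r 3, and 3÷4 = 0, so 0+3+0 = 3.
Friday + 3 ≡ Monday — that's 2203's doomsday.
In July the doomsday date is Jul 11.
Jul 2 is 9 days before Jul 11; 9 mod 7 = 2, so Monday − 2 = Saturday.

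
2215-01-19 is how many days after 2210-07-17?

Jul 17, 2210 → Jul 17, 2211: 365 days.
Jul 17, 2211 → Jul 17, 2212: 366 days (Feb 29, 2212 is in that span).
Jul 17, 2212 → Jul 17, 2213: 365 days.
Jul 17, 2213 → Jul 17, 2214: 365 days.
Jul 17, 2214 → Aug 17, 2214: 31 days (July has 31).
Aug 17, 2214 → Sep 17, 2214: 31 days (August has 31).
Sep 17, 2214 → Oct 17, 2214: 30 days (September has 30).
Oct 17, 2214 → Nov 17, 2214: 31 days (October has 31).
Nov 17, 2214 → Dec 17, 2214: 30 days (November has 30).
Dec 17, 2214 → Jan 17, 2215: 31 days (December has 31).
Jan 17, 2215 → Jan 19, 2215: 2 days.
Total: 1647 days.

1647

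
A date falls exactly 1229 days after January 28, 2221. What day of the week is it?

Thursday

Jan 28, 2221 is a Sunday.
1229 mod 7 = 4, so 1229 days after a Sunday is Sunday + 4 = Thursday.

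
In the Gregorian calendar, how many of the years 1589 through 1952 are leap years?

88

Multiples of 4 in [1589,1952]: 91.
Of those, multiples of 100: 4 (not leap unless ÷400).
Multiples of 400: 1.
Leap years = 91 − 4 + 1 = 88.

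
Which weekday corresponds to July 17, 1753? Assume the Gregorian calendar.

Tuesday

Doomsday rule: the anchor day for the 1700s is Sunday. For year 53: 53÷12 = 4 r 5, and 5÷4 = 1, so 4+5+1 = 10.
Sunday + 10 ≡ Wednesday — that's 1753's doomsday.
In July the doomsday date is Jul 11.
Jul 17 is 6 days after Jul 11; 6 mod 7 = 6, so Wednesday + 6 = Tuesday.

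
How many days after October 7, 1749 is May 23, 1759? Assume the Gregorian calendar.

Oct 7, 1749 → Oct 7, 1750: 365 days.
Oct 7, 1750 → Oct 7, 1751: 365 days.
Oct 7, 1751 → Oct 7, 1752: 366 days (Feb 29, 1752 is in that span).
Oct 7, 1752 → Oct 7, 1753: 365 days.
Oct 7, 1753 → Oct 7, 1754: 365 days.
Oct 7, 1754 → Oct 7, 1755: 365 days.
Oct 7, 1755 → Oct 7, 1756: 366 days (Feb 29, 1756 is in that span).
Oct 7, 1756 → Oct 7, 1757: 365 days.
Oct 7, 1757 → Oct 7, 1758: 365 days.
Oct 7, 1758 → Nov 7, 1758: 31 days (October has 31).
Nov 7, 1758 → Dec 7, 1758: 30 days (November has 30).
Dec 7, 1758 → Jan 7, 1759: 31 days (December has 31).
Jan 7, 1759 → Feb 7, 1759: 31 days (January has 31).
Feb 7, 1759 → Mar 7, 1759: 28 days (February has 28).
Mar 7, 1759 → Apr 7, 1759: 31 days (March has 31).
Apr 7, 1759 → May 7, 1759: 30 days (April has 30).
May 7, 1759 → May 23, 1759: 16 days.
Total: 3515 days.

3515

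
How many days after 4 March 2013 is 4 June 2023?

3744

Mar 4, 2013 → Mar 4, 2014: 365 days.
Mar 4, 2014 → Mar 4, 2015: 365 days.
Mar 4, 2015 → Mar 4, 2016: 366 days (Feb 29, 2016 is in that span).
Mar 4, 2016 → Mar 4, 2017: 365 days.
Mar 4, 2017 → Mar 4, 2018: 365 days.
Mar 4, 2018 → Mar 4, 2019: 365 days.
Mar 4, 2019 → Mar 4, 2020: 366 days (Feb 29, 2020 is in that span).
Mar 4, 2020 → Mar 4, 2021: 365 days.
Mar 4, 2021 → Mar 4, 2022: 365 days.
Mar 4, 2022 → Mar 4, 2023: 365 days.
Mar 4, 2023 → Apr 4, 2023: 31 days (March has 31).
Apr 4, 2023 → May 4, 2023: 30 days (April has 30).
May 4, 2023 → Jun 4, 2023: 31 days.
Total: 3744 days.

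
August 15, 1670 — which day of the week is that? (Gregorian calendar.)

Doomsday rule: the anchor day for the 1600s is Tuesday. For year 70: 70÷12 = 5 r 10, and 10÷4 = 2, so 5+10+2 = 17.
Tuesday + 17 ≡ Friday — that's 1670's doomsday.
In August the doomsday date is Aug 8.
Aug 15 is 7 days after Aug 8; 7 mod 7 = 0, so Friday + 0 = Friday.

Friday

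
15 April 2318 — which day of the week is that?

Doomsday rule: the anchor day for the 2300s is Wednesday. For year 18: 18÷12 = 1 r 6, and 6÷4 = 1, so 1+6+1 = 8.
Wednesday + 8 ≡ Thursday — that's 2318's doomsday.
In April the doomsday date is Apr 4.
Apr 15 is 11 days after Apr 4; 11 mod 7 = 4, so Thursday + 4 = Monday.

Monday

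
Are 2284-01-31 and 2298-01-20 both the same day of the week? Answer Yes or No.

Yes

From Jan 31, 2284 to Jan 20, 2298 is 5103 days.
5103 mod 7 = 0, so they are the same weekday.
(Jan 31, 2284 is a Thursday; Jan 20, 2298 is a Thursday.)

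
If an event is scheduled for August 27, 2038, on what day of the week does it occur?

Friday

Doomsday rule: the anchor day for the 2000s is Tuesday. For year 38: 38÷12 = 3 r 2, and 2÷4 = 0, so 3+2+0 = 5.
Tuesday + 5 ≡ Sunday — that's 2038's doomsday.
In August the doomsday date is Aug 8.
Aug 27 is 19 days after Aug 8; 19 mod 7 = 5, so Sunday + 5 = Friday.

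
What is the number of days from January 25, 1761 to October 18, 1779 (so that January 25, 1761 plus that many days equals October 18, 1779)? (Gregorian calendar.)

6840

Jan 25, 1761 → Jan 25, 1762: 365 days.
Jan 25, 1762 → Jan 25, 1763: 365 days.
Jan 25, 1763 → Jan 25, 1764: 365 days.
Jan 25, 1764 → Jan 25, 1765: 366 days (Feb 29, 1764 is in that span).
Jan 25, 1765 → Jan 25, 1766: 365 days.
Jan 25, 1766 → Jan 25, 1767: 365 days.
Jan 25, 1767 → Jan 25, 1768: 365 days.
Jan 25, 1768 → Jan 25, 1769: 366 days (Feb 29, 1768 is in that span).
Jan 25, 1769 → Jan 25, 1770: 365 days.
Jan 25, 1770 → Jan 25, 1771: 365 days.
Jan 25, 1771 → Jan 25, 1772: 365 days.
Jan 25, 1772 → Jan 25, 1773: 366 days (Feb 29, 1772 is in that span).
Jan 25, 1773 → Jan 25, 1774: 365 days.
Jan 25, 1774 → Jan 25, 1775: 365 days.
Jan 25, 1775 → Jan 25, 1776: 365 days.
Jan 25, 1776 → Jan 25, 1777: 366 days (Feb 29, 1776 is in that span).
Jan 25, 1777 → Jan 25, 1778: 365 days.
Jan 25, 1778 → Jan 25, 1779: 365 days.
Jan 25, 1779 → Feb 25, 1779: 31 days (January has 31).
Feb 25, 1779 → Mar 25, 1779: 28 days (February has 28).
Mar 25, 1779 → Apr 25, 1779: 31 days (March has 31).
Apr 25, 1779 → May 25, 1779: 30 days (April has 30).
May 25, 1779 → Jun 25, 1779: 31 days (May has 31).
Jun 25, 1779 → Jul 25, 1779: 30 days (June has 30).
Jul 25, 1779 → Aug 25, 1779: 31 days (July has 31).
Aug 25, 1779 → Sep 25, 1779: 31 days (August has 31).
Sep 25, 1779 → Oct 18, 1779: 23 days.
Total: 6840 days.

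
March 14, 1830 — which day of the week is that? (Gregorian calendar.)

January 1, 1830 is a Friday.
Jan 1, 1830 → Feb 1, 1830: 31 days (January has 31).
Feb 1, 1830 → Mar 1, 1830: 28 days (February has 28).
Mar 1, 1830 → Mar 14, 1830: 13 days.
Total: 72 days.
72 mod 7 = 2, so Friday + 2 = Sunday.

Sunday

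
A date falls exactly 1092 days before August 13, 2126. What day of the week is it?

Aug 13, 2126 is a Tuesday.
1092 mod 7 = 0, so 1092 days before a Tuesday is Tuesday − 0 = Tuesday.

Tuesday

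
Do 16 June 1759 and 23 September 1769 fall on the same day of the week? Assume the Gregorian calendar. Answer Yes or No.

Yes

From Jun 16, 1759 to Sep 23, 1769 is 3752 days.
3752 mod 7 = 0, so they are the same weekday.
(Jun 16, 1759 is a Saturday; Sep 23, 1769 is a Saturday.)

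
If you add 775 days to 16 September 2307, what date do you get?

October 30, 2309

+366 (one year; includes Feb 29, 2308) → Sep 16, 2308 (409 left).
+365 (one year) → Sep 16, 2309 (44 left).
Sep has 30 days: +15 → Oct 1, 2309 (29 left).
+29 → Oct 30, 2309.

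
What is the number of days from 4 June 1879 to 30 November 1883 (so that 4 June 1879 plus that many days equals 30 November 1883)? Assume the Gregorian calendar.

1640

Jun 4, 1879 → Jun 4, 1880: 366 days (Feb 29, 1880 is in that span).
Jun 4, 1880 → Jun 4, 1881: 365 days.
Jun 4, 1881 → Jun 4, 1882: 365 days.
Jun 4, 1882 → Jun 4, 1883: 365 days.
Jun 4, 1883 → Jul 4, 1883: 30 days (June has 30).
Jul 4, 1883 → Aug 4, 1883: 31 days (July has 31).
Aug 4, 1883 → Sep 4, 1883: 31 days (August has 31).
Sep 4, 1883 → Oct 4, 1883: 30 days (September has 30).
Oct 4, 1883 → Nov 4, 1883: 31 days (October has 31).
Nov 4, 1883 → Nov 30, 1883: 26 days.
Total: 1640 days.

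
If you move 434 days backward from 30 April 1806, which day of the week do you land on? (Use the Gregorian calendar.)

Wednesday

First find the weekday of Apr 30, 1806. Doomsday rule: the anchor day for the 1800s is Friday. For year 06: 6÷12 = 0 r 6, and 6÷4 = 1, so 0+6+1 = 7.
Friday + 7 ≡ Friday — that's 1806's doomsday.
In April the doomsday date is Apr 4.
Apr 30 is 26 days after Apr 4; 26 mod 7 = 5, so Friday + 5 = Wednesday.
434 mod 7 = 0, so 434 days before a Wednesday is Wednesday − 0 = Wednesday.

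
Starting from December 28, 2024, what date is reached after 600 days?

August 20, 2026

+365 (one year) → Dec 28, 2025 (235 left).
Dec has 31 days: +4 → Jan 1, 2026 (231 left).
Jan has 31 days: +31 → Feb 1, 2026 (200 left).
Feb has 28 days: +28 → Mar 1, 2026 (172 left).
Mar has 31 days: +31 → Apr 1, 2026 (141 left).
Apr has 30 days: +30 → May 1, 2026 (111 left).
May has 31 days: +31 → Jun 1, 2026 (80 left).
Jun has 30 days: +30 → Jul 1, 2026 (50 left).
Jul has 31 days: +31 → Aug 1, 2026 (19 left).
+19 → Aug 20, 2026.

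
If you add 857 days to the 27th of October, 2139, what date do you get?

+366 (one year; includes Feb 29, 2140) → Oct 27, 2140 (491 left).
+365 (one year) → Oct 27, 2141 (126 left).
Oct has 31 days: +5 → Nov 1, 2141 (121 left).
Nov has 30 days: +30 → Dec 1, 2141 (91 left).
Dec has 31 days: +31 → Jan 1, 2142 (60 left).
Jan has 31 days: +31 → Feb 1, 2142 (29 left).
Feb has 28 days: +28 → Mar 1, 2142 (1 left).
+1 → Mar 2, 2142.

March 2, 2142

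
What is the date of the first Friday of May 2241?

May 1, 2241 is a Saturday.
The first Friday is therefore May 7 (6 days later).

May 7, 2241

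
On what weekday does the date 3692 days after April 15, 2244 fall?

Apr 15, 2244 is a Monday.
3692 mod 7 = 3, so 3692 days after a Monday is Monday + 3 = Thursday.

Thursday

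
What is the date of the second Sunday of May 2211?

May 1, 2211 is a Wednesday.
The first Sunday is therefore May 5 (4 days later).
The second Sunday is 5 + 1×7 = May 12.

May 12, 2211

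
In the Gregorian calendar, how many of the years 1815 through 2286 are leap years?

Multiples of 4 in [1815,2286]: 118.
Of those, multiples of 100: 4 (not leap unless ÷400).
Multiples of 400: 1.
Leap years = 118 − 4 + 1 = 115.

115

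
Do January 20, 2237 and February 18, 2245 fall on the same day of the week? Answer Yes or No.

No

From Jan 20, 2237 to Feb 18, 2245 is 2951 days.
2951 mod 7 = 4, so they are different weekdays.
(Jan 20, 2237 is a Friday; Feb 18, 2245 is a Tuesday.)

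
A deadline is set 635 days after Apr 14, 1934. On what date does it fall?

January 9, 1936

+365 (one year) → Apr 14, 1935 (270 left).
Apr has 30 days: +17 → May 1, 1935 (253 left).
May has 31 days: +31 → Jun 1, 1935 (222 left).
Jun has 30 days: +30 → Jul 1, 1935 (192 left).
Jul has 31 days: +31 → Aug 1, 1935 (161 left).
Aug has 31 days: +31 → Sep 1, 1935 (130 left).
Sep has 30 days: +30 → Oct 1, 1935 (100 left).
Oct has 31 days: +31 → Nov 1, 1935 (69 left).
Nov has 30 days: +30 → Dec 1, 1935 (39 left).
Dec has 31 days: +31 → Jan 1, 1936 (8 left).
+8 → Jan 9, 1936.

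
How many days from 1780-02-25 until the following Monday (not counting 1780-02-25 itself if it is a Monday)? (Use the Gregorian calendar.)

3

Feb 25, 1780 is a Friday.
From Friday to the next Monday is 3 days.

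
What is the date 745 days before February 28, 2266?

−365 (one year) → Feb 28, 2265 (380 left).
−28 → Jan 31, 2265 (end of Jan, 31 days; 352 left).
−31 → Dec 31, 2264 (end of Dec, 31 days; 321 left).
−31 → Nov 30, 2264 (end of Nov, 30 days; 290 left).
−30 → Oct 31, 2264 (end of Oct, 31 days; 260 left).
−31 → Sep 30, 2264 (end of Sep, 30 days; 229 left).
−30 → Aug 31, 2264 (end of Aug, 31 days; 199 left).
−31 → Jul 31, 2264 (end of Jul, 31 days; 168 left).
−31 → Jun 30, 2264 (end of Jun, 30 days; 137 left).
−30 → May 31, 2264 (end of May, 31 days; 107 left).
−31 → Apr 30, 2264 (end of Apr, 30 days; 76 left).
−30 → Mar 31, 2264 (end of Mar, 31 days; 46 left).
−31 → Feb 29, 2264 (end of Feb, 29 days; 15 left).
−15 → Feb 14, 2264.

February 14, 2264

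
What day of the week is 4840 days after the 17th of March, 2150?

First find the weekday of Mar 17, 2150. Doomsday rule: the anchor day for the 2100s is Sunday. For year 50: 50÷12 = 4 r 2, and 2÷4 = 0, so 4+2+0 = 6.
Sunday + 6 ≡ Saturday — that's 2150's doomsday.
In March the doomsday date is Mar 14.
Mar 17 is 3 days after Mar 14; 3 mod 7 = 3, so Saturday + 3 = Tuesday.
4840 mod 7 = 3, so 4840 days after a Tuesday is Tuesday + 3 = Friday.

Friday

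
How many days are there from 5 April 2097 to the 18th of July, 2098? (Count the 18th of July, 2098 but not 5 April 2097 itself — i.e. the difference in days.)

Apr 5, 2097 → Apr 5, 2098: 365 days.
Apr 5, 2098 → May 5, 2098: 30 days (April has 30).
May 5, 2098 → Jun 5, 2098: 31 days (May has 31).
Jun 5, 2098 → Jul 5, 2098: 30 days (June has 30).
Jul 5, 2098 → Jul 18, 2098: 13 days.
Total: 469 days.

469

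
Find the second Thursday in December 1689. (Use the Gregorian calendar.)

December 8, 1689

December 1, 1689 is a Thursday.
The first Thursday is therefore December 1 (same day).
The second Thursday is 1 + 1×7 = December 8.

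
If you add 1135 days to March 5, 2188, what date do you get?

April 14, 2191

+365 (one year) → Mar 5, 2189 (770 left).
+365 (one year) → Mar 5, 2190 (405 left).
+365 (one year) → Mar 5, 2191 (40 left).
Mar has 31 days: +27 → Apr 1, 2191 (13 left).
+13 → Apr 14, 2191.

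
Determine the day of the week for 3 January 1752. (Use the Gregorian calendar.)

Monday

Doomsday rule: the anchor day for the 1700s is Sunday. For year 52: 52÷12 = 4 r 4, and 4÷4 = 1, so 4+4+1 = 9.
Sunday + 9 ≡ Tuesday — that's 1752's doomsday.
In January the doomsday date is Jan 4 (1752 is a leap year (divisible by 4)).
Jan 3 is 1 day before Jan 4; 1 mod 7 = 1, so Tuesday − 1 = Monday.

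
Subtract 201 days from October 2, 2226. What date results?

−2 → Sep 30, 2226 (end of Sep, 30 days; 199 left).
−30 → Aug 31, 2226 (end of Aug, 31 days; 169 left).
−31 → Jul 31, 2226 (end of Jul, 31 days; 138 left).
−31 → Jun 30, 2226 (end of Jun, 30 days; 107 left).
−30 → May 31, 2226 (end of May, 31 days; 77 left).
−31 → Apr 30, 2226 (end of Apr, 30 days; 46 left).
−30 → Mar 31, 2226 (end of Mar, 31 days; 16 left).
−16 → Mar 15, 2226.

March 15, 2226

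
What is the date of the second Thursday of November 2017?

November 1, 2017 is a Wednesday.
The first Thursday is therefore November 2 (1 days later).
The second Thursday is 2 + 1×7 = November 9.

November 9, 2017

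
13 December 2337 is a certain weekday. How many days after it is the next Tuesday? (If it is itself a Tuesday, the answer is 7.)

Dec 13, 2337 is a Monday.
From Monday to the next Tuesday is 1 day.

1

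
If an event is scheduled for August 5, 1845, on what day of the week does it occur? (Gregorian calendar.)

Doomsday rule: the anchor day for the 1800s is Friday. For year 45: 45÷12 = 3 r 9, and 9÷4 = 2, so 3+9+2 = 14.
Friday + 14 ≡ Friday — that's 1845's doomsday.
In August the doomsday date is Aug 8.
Aug 5 is 3 days before Aug 8; 3 mod 7 = 3, so Friday − 3 = Tuesday.

Tuesday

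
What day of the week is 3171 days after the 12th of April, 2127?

First find the weekday of Apr 12, 2127. Doomsday rule: the anchor day for the 2100s is Sunday. For year 27: 27÷12 = 2 r 3, and 3÷4 = 0, so 2+3+0 = 5.
Sunday + 5 ≡ Friday — that's 2127's doomsday.
In April the doomsday date is Apr 4.
Apr 12 is 8 days after Apr 4; 8 mod 7 = 1, so Friday + 1 = Saturday.
3171 mod 7 = 0, so 3171 days after a Saturday is Saturday + 0 = Saturday.

Saturday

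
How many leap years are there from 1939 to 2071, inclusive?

Multiples of 4 in [1939,2071]: 33.
Of those, multiples of 100: 1 (not leap unless ÷400).
Multiples of 400: 1.
Leap years = 33 − 1 + 1 = 33.

33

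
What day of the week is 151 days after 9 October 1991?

Oct 9, 1991 is a Wednesday.
151 mod 7 = 4, so 151 days after a Wednesday is Wednesday + 4 = Sunday.

Sunday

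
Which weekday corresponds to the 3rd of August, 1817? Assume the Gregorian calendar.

Sunday

January 1, 1817 is a Wednesday.
Jan 1, 1817 → Feb 1, 1817: 31 days (January has 31).
Feb 1, 1817 → Mar 1, 1817: 28 days (February has 28).
Mar 1, 1817 → Apr 1, 1817: 31 days (March has 31).
Apr 1, 1817 → May 1, 1817: 30 days (April has 30).
May 1, 1817 → Jun 1, 1817: 31 days (May has 31).
Jun 1, 1817 → Jul 1, 1817: 30 days (June has 30).
Jul 1, 1817 → Aug 1, 1817: 31 days (July has 31).
Aug 1, 1817 → Aug 3, 1817: 2 days.
Total: 214 days.
214 mod 7 = 4, so Wednesday + 4 = Sunday.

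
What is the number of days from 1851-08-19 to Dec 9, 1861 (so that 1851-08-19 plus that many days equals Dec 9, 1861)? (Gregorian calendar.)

Aug 19, 1851 → Aug 19, 1852: 366 days (Feb 29, 1852 is in that span).
Aug 19, 1852 → Aug 19, 1853: 365 days.
Aug 19, 1853 → Aug 19, 1854: 365 days.
Aug 19, 1854 → Aug 19, 1855: 365 days.
Aug 19, 1855 → Aug 19, 1856: 366 days (Feb 29, 1856 is in that span).
Aug 19, 1856 → Aug 19, 1857: 365 days.
Aug 19, 1857 → Aug 19, 1858: 365 days.
Aug 19, 1858 → Aug 19, 1859: 365 days.
Aug 19, 1859 → Aug 19, 1860: 366 days (Feb 29, 1860 is in that span).
Aug 19, 1860 → Aug 19, 1861: 365 days.
Aug 19, 1861 → Sep 19, 1861: 31 days (August has 31).
Sep 19, 1861 → Oct 19, 1861: 30 days (September has 30).
Oct 19, 1861 → Nov 19, 1861: 31 days (October has 31).
Nov 19, 1861 → Dec 9, 1861: 20 days.
Total: 3765 days.

3765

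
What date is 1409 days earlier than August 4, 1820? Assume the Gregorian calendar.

−366 (one year; includes Feb 29, 1820) → Aug 4, 1819 (1043 left).
−365 (one year) → Aug 4, 1818 (678 left).
−365 (one year) → Aug 4, 1817 (313 left).
−4 → Jul 31, 1817 (end of Jul, 31 days; 309 left).
−31 → Jun 30, 1817 (end of Jun, 30 days; 278 left).
−30 → May 31, 1817 (end of May, 31 days; 248 left).
−31 → Apr 30, 1817 (end of Apr, 30 days; 217 left).
−30 → Mar 31, 1817 (end of Mar, 31 days; 187 left).
−31 → Feb 28, 1817 (end of Feb, 28 days; 156 left).
−28 → Jan 31, 1817 (end of Jan, 31 days; 128 left).
−31 → Dec 31, 1816 (end of Dec, 31 days; 97 left).
−31 → Nov 30, 1816 (end of Nov, 30 days; 66 left).
−30 → Oct 31, 1816 (end of Oct, 31 days; 36 left).
−31 → Sep 30, 1816 (end of Sep, 30 days; 5 left).
−5 → Sep 25, 1816.

September 25, 1816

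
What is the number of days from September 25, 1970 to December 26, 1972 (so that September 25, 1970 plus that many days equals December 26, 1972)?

823

Sep 25, 1970 → Sep 25, 1971: 365 days.
Sep 25, 1971 → Sep 25, 1972: 366 days (Feb 29, 1972 is in that span).
Sep 25, 1972 → Oct 25, 1972: 30 days (September has 30).
Oct 25, 1972 → Nov 25, 1972: 31 days (October has 31).
Nov 25, 1972 → Dec 25, 1972: 30 days (November has 30).
Dec 25, 1972 → Dec 26, 1972: 1 days.
Total: 823 days.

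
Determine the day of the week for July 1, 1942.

Wednesday

Doomsday rule: the anchor day for the 1900s is Wednesday. For year 42: 42÷12 = 3 r 6, and 6÷4 = 1, so 3+6+1 = 10.
Wednesday + 10 ≡ Saturday — that's 1942's doomsday.
In July the doomsday date is Jul 11.
Jul 1 is 10 days before Jul 11; 10 mod 7 = 3, so Saturday − 3 = Wednesday.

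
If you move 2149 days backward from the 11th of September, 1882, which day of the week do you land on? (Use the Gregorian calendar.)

Monday

Sep 11, 1882 is a Monday.
2149 mod 7 = 0, so 2149 days before a Monday is Monday − 0 = Monday.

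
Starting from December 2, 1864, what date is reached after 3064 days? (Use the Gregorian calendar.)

+365 (one year) → Dec 2, 1865 (2699 left).
+365 (one year) → Dec 2, 1866 (2334 left).
+365 (one year) → Dec 2, 1867 (1969 left).
+366 (one year; includes Feb 29, 1868) → Dec 2, 1868 (1603 left).
+365 (one year) → Dec 2, 1869 (1238 left).
+365 (one year) → Dec 2, 1870 (873 left).
+365 (one year) → Dec 2, 1871 (508 left).
+366 (one year; includes Feb 29, 1872) → Dec 2, 1872 (142 left).
Dec has 31 days: +30 → Jan 1, 1873 (112 left).
Jan has 31 days: +31 → Feb 1, 1873 (81 left).
Feb has 28 days: +28 → Mar 1, 1873 (53 left).
Mar has 31 days: +31 → Apr 1, 1873 (22 left).
+22 → Apr 23, 1873.

April 23, 1873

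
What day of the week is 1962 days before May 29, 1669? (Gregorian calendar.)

Monday

May 29, 1669 is a Wednesday.
1962 mod 7 = 2, so 1962 days before a Wednesday is Wednesday − 2 = Monday.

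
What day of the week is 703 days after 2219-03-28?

Wednesday

First find the weekday of Mar 28, 2219. Doomsday rule: the anchor day for the 2200s is Friday. For year 19: 19÷12 = 1 r 7, and 7÷4 = 1, so 1+7+1 = 9.
Friday + 9 ≡ Sunday — that's 2219's doomsday.
In March the doomsday date is Mar 14.
Mar 28 is 14 days after Mar 14; 14 mod 7 = 0, so Sunday + 0 = Sunday.
703 mod 7 = 3, so 703 days after a Sunday is Sunday + 3 = Wednesday.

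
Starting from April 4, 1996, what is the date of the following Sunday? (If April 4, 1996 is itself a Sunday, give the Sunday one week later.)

April 7, 1996

Apr 4, 1996 is a Thursday.
From Thursday to the next Sunday is 3 days.
Apr 4, 1996 + 3 = Apr 7, 1996.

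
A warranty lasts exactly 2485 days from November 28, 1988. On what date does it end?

+365 (one year) → Nov 28, 1989 (2120 left).
+365 (one year) → Nov 28, 1990 (1755 left).
+365 (one year) → Nov 28, 1991 (1390 left).
+366 (one year; includes Feb 29, 1992) → Nov 28, 1992 (1024 left).
+365 (one year) → Nov 28, 1993 (659 left).
+365 (one year) → Nov 28, 1994 (294 left).
Nov has 30 days: +3 → Dec 1, 1994 (291 left).
Dec has 31 days: +31 → Jan 1, 1995 (260 left).
Jan has 31 days: +31 → Feb 1, 1995 (229 left).
Feb has 28 days: +28 → Mar 1, 1995 (201 left).
Mar has 31 days: +31 → Apr 1, 1995 (170 left).
Apr has 30 days: +30 → May 1, 1995 (140 left).
May has 31 days: +31 → Jun 1, 1995 (109 left).
Jun has 30 days: +30 → Jul 1, 1995 (79 left).
Jul has 31 days: +31 → Aug 1, 1995 (48 left).
Aug has 31 days: +31 → Sep 1, 1995 (17 left).
+17 → Sep 18, 1995.

September 18, 1995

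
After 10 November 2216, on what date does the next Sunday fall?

Nov 10, 2216 is a Sunday.
From Sunday to the next Sunday is 7 days.
Nov 10, 2216 + 7 = Nov 17, 2216.

November 17, 2216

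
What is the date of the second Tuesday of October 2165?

October 8, 2165

October 1, 2165 is a Tuesday.
The first Tuesday is therefore October 1 (same day).
The second Tuesday is 1 + 1×7 = October 8.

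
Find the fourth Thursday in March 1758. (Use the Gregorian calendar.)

March 1, 1758 is a Wednesday.
The first Thursday is therefore March 2 (1 days later).
The fourth Thursday is 2 + 3×7 = March 23.

March 23, 1758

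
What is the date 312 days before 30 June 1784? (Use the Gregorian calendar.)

August 23, 1783

−30 → May 31, 1784 (end of May, 31 days; 282 left).
−31 → Apr 30, 1784 (end of Apr, 30 days; 251 left).
−30 → Mar 31, 1784 (end of Mar, 31 days; 221 left).
−31 → Feb 29, 1784 (end of Feb, 29 days; 190 left).
−29 → Jan 31, 1784 (end of Jan, 31 days; 161 left).
−31 → Dec 31, 1783 (end of Dec, 31 days; 130 left).
−31 → Nov 30, 1783 (end of Nov, 30 days; 99 left).
−30 → Oct 31, 1783 (end of Oct, 31 days; 69 left).
−31 → Sep 30, 1783 (end of Sep, 30 days; 38 left).
−30 → Aug 31, 1783 (end of Aug, 31 days; 8 left).
−8 → Aug 23, 1783.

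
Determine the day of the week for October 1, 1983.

Doomsday rule: the anchor day for the 1900s is Wednesday. For year 83: 83÷12 = 6 r 11, and 11÷4 = 2, so 6+11+2 = 19.
Wednesday + 19 ≡ Monday — that's 1983's doomsday.
In October the doomsday date is Oct 10.
Oct 1 is 9 days before Oct 10; 9 mod 7 = 2, so Monday − 2 = Saturday.

Saturday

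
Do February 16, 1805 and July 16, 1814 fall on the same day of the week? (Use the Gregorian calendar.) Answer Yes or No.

From Feb 16, 1805 to Jul 16, 1814 is 3437 days.
3437 mod 7 = 0, so they are the same weekday.
(Feb 16, 1805 is a Saturday; Jul 16, 1814 is a Saturday.)

Yes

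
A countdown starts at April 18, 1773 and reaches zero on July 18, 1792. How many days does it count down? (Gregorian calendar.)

7031

Apr 18, 1773 → Apr 18, 1774: 365 days.
Apr 18, 1774 → Apr 18, 1775: 365 days.
Apr 18, 1775 → Apr 18, 1776: 366 days (Feb 29, 1776 is in that span).
Apr 18, 1776 → Apr 18, 1777: 365 days.
Apr 18, 1777 → Apr 18, 1778: 365 days.
Apr 18, 1778 → Apr 18, 1779: 365 days.
Apr 18, 1779 → Apr 18, 1780: 366 days (Feb 29, 1780 is in that span).
Apr 18, 1780 → Apr 18, 1781: 365 days.
Apr 18, 1781 → Apr 18, 1782: 365 days.
Apr 18, 1782 → Apr 18, 1783: 365 days.
Apr 18, 1783 → Apr 18, 1784: 366 days (Feb 29, 1784 is in that span).
Apr 18, 1784 → Apr 18, 1785: 365 days.
Apr 18, 1785 → Apr 18, 1786: 365 days.
Apr 18, 1786 → Apr 18, 1787: 365 days.
Apr 18, 1787 → Apr 18, 1788: 366 days (Feb 29, 1788 is in that span).
Apr 18, 1788 → Apr 18, 1789: 365 days.
Apr 18, 1789 → Apr 18, 1790: 365 days.
Apr 18, 1790 → Apr 18, 1791: 365 days.
Apr 18, 1791 → Apr 18, 1792: 366 days (Feb 29, 1792 is in that span).
Apr 18, 1792 → May 18, 1792: 30 days (April has 30).
May 18, 1792 → Jun 18, 1792: 31 days (May has 31).
Jun 18, 1792 → Jul 18, 1792: 30 days.
Total: 7031 days.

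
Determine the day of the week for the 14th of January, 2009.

Wednesday

Doomsday rule: the anchor day for the 2000s is Tuesday. For year 09: 9÷12 = 0 r 9, and 9÷4 = 2, so 0+9+2 = 11.
Tuesday + 11 ≡ Saturday — that's 2009's doomsday.
In January the doomsday date is Jan 3 (2009 is not a leap year).
Jan 14 is 11 days after Jan 3; 11 mod 7 = 4, so Saturday + 4 = Wednesday.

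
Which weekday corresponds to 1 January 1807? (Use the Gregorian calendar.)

Doomsday rule: the anchor day for the 1800s is Friday. For year 07: 7÷12 = 0 r 7, and 7÷4 = 1, so 0+7+1 = 8.
Friday + 8 ≡ Saturday — that's 1807's doomsday.
In January the doomsday date is Jan 3 (1807 is not a leap year).
Jan 1 is 2 days before Jan 3; 2 mod 7 = 2, so Saturday − 2 = Thursday.

Thursday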